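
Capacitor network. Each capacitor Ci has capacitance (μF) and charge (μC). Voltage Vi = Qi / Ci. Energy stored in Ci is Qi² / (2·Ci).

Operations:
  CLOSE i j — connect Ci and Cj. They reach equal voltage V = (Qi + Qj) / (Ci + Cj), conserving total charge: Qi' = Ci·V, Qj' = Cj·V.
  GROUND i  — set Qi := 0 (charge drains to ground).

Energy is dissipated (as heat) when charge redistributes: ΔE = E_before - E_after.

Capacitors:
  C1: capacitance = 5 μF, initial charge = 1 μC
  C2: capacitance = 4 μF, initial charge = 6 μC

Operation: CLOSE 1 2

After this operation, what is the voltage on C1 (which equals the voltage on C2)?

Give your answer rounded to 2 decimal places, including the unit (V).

Initial: C1(5μF, Q=1μC, V=0.20V), C2(4μF, Q=6μC, V=1.50V)
Op 1: CLOSE 1-2: Q_total=7.00, C_total=9.00, V=0.78; Q1=3.89, Q2=3.11; dissipated=1.878

Answer: 0.78 V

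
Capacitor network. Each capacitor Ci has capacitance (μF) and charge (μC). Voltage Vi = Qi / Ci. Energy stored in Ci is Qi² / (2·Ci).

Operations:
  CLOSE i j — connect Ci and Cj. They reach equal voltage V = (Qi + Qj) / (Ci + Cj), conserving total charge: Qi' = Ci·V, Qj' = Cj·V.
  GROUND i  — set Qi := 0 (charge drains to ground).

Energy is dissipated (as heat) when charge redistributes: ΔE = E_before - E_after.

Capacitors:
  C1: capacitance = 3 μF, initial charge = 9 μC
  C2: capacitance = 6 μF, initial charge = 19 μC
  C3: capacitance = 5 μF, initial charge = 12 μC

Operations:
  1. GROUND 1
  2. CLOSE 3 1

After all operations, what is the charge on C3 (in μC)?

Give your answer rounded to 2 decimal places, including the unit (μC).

Initial: C1(3μF, Q=9μC, V=3.00V), C2(6μF, Q=19μC, V=3.17V), C3(5μF, Q=12μC, V=2.40V)
Op 1: GROUND 1: Q1=0; energy lost=13.500
Op 2: CLOSE 3-1: Q_total=12.00, C_total=8.00, V=1.50; Q3=7.50, Q1=4.50; dissipated=5.400
Final charges: Q1=4.50, Q2=19.00, Q3=7.50

Answer: 7.50 μC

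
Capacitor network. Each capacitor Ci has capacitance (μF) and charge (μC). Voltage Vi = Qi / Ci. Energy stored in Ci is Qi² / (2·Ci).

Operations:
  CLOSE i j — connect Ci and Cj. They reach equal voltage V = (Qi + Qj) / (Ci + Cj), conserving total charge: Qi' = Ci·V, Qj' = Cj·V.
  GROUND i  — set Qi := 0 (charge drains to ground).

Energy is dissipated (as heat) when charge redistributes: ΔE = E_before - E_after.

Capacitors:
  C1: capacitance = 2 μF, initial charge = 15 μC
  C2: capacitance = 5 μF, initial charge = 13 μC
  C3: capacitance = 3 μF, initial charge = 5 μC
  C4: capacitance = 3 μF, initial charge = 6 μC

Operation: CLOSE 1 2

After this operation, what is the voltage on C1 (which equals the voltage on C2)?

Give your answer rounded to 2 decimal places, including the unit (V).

Initial: C1(2μF, Q=15μC, V=7.50V), C2(5μF, Q=13μC, V=2.60V), C3(3μF, Q=5μC, V=1.67V), C4(3μF, Q=6μC, V=2.00V)
Op 1: CLOSE 1-2: Q_total=28.00, C_total=7.00, V=4.00; Q1=8.00, Q2=20.00; dissipated=17.150

Answer: 4.00 V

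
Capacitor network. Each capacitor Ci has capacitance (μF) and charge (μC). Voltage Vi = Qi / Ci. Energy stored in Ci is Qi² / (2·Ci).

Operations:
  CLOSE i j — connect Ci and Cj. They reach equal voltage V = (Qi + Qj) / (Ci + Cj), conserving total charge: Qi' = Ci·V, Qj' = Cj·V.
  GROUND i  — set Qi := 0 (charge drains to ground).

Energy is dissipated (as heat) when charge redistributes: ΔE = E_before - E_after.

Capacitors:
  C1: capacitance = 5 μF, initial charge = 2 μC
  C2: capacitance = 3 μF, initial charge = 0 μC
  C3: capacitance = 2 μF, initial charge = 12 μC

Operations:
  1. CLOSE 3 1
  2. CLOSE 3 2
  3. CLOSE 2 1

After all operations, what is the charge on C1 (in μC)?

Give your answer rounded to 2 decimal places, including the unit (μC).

Initial: C1(5μF, Q=2μC, V=0.40V), C2(3μF, Q=0μC, V=0.00V), C3(2μF, Q=12μC, V=6.00V)
Op 1: CLOSE 3-1: Q_total=14.00, C_total=7.00, V=2.00; Q3=4.00, Q1=10.00; dissipated=22.400
Op 2: CLOSE 3-2: Q_total=4.00, C_total=5.00, V=0.80; Q3=1.60, Q2=2.40; dissipated=2.400
Op 3: CLOSE 2-1: Q_total=12.40, C_total=8.00, V=1.55; Q2=4.65, Q1=7.75; dissipated=1.350
Final charges: Q1=7.75, Q2=4.65, Q3=1.60

Answer: 7.75 μC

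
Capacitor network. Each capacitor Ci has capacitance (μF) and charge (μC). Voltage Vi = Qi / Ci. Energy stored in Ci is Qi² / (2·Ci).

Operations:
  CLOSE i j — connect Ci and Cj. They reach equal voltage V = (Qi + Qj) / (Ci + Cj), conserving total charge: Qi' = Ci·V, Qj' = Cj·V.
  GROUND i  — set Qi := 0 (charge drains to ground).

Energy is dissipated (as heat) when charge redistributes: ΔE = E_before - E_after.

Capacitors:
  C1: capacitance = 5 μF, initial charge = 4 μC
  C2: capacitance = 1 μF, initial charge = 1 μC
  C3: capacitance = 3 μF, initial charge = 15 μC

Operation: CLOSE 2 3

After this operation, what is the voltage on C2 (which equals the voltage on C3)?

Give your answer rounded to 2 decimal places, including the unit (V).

Initial: C1(5μF, Q=4μC, V=0.80V), C2(1μF, Q=1μC, V=1.00V), C3(3μF, Q=15μC, V=5.00V)
Op 1: CLOSE 2-3: Q_total=16.00, C_total=4.00, V=4.00; Q2=4.00, Q3=12.00; dissipated=6.000

Answer: 4.00 V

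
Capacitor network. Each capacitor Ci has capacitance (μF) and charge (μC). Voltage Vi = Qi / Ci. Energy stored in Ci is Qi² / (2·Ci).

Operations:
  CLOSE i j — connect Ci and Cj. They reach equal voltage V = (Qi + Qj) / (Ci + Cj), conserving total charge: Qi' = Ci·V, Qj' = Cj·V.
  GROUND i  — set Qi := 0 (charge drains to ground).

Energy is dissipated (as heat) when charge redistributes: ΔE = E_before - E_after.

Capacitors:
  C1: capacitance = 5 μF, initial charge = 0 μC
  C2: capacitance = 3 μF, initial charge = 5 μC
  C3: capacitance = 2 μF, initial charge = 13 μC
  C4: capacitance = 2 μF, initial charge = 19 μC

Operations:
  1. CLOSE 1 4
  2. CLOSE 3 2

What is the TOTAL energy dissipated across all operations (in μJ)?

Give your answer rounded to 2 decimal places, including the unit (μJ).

Initial: C1(5μF, Q=0μC, V=0.00V), C2(3μF, Q=5μC, V=1.67V), C3(2μF, Q=13μC, V=6.50V), C4(2μF, Q=19μC, V=9.50V)
Op 1: CLOSE 1-4: Q_total=19.00, C_total=7.00, V=2.71; Q1=13.57, Q4=5.43; dissipated=64.464
Op 2: CLOSE 3-2: Q_total=18.00, C_total=5.00, V=3.60; Q3=7.20, Q2=10.80; dissipated=14.017
Total dissipated: 78.481 μJ

Answer: 78.48 μJ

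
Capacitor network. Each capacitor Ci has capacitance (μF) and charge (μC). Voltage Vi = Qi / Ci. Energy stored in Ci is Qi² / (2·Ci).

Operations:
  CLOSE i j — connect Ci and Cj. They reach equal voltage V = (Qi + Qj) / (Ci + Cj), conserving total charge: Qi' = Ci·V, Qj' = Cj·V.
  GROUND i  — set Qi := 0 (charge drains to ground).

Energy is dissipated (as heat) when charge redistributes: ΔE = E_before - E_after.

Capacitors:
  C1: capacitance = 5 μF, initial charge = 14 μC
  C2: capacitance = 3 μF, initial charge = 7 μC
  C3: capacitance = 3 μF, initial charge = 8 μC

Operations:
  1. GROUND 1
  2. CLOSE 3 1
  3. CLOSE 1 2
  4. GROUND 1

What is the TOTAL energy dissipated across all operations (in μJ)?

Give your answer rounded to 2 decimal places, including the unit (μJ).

Initial: C1(5μF, Q=14μC, V=2.80V), C2(3μF, Q=7μC, V=2.33V), C3(3μF, Q=8μC, V=2.67V)
Op 1: GROUND 1: Q1=0; energy lost=19.600
Op 2: CLOSE 3-1: Q_total=8.00, C_total=8.00, V=1.00; Q3=3.00, Q1=5.00; dissipated=6.667
Op 3: CLOSE 1-2: Q_total=12.00, C_total=8.00, V=1.50; Q1=7.50, Q2=4.50; dissipated=1.667
Op 4: GROUND 1: Q1=0; energy lost=5.625
Total dissipated: 33.558 μJ

Answer: 33.56 μJ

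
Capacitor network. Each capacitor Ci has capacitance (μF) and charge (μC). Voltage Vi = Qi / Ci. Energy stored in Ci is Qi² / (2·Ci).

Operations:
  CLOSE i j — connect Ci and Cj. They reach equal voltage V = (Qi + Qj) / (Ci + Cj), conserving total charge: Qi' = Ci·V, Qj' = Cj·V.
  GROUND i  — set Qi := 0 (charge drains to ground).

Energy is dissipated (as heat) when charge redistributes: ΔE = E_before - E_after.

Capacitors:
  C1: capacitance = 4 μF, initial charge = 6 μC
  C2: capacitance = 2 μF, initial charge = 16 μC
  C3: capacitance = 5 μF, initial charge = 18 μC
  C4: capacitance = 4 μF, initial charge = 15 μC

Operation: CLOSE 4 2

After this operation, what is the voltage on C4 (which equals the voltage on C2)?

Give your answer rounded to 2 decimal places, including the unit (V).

Answer: 5.17 V

Derivation:
Initial: C1(4μF, Q=6μC, V=1.50V), C2(2μF, Q=16μC, V=8.00V), C3(5μF, Q=18μC, V=3.60V), C4(4μF, Q=15μC, V=3.75V)
Op 1: CLOSE 4-2: Q_total=31.00, C_total=6.00, V=5.17; Q4=20.67, Q2=10.33; dissipated=12.042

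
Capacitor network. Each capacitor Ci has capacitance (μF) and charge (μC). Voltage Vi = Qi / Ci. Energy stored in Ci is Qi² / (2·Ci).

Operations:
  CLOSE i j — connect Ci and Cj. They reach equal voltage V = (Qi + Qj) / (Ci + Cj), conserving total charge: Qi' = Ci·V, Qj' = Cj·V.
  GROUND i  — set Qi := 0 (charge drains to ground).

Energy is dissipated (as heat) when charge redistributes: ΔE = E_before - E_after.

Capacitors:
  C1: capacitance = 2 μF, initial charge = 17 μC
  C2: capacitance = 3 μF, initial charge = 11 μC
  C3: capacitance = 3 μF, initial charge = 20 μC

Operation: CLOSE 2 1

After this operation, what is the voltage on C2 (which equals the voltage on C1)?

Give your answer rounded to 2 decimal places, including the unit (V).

Answer: 5.60 V

Derivation:
Initial: C1(2μF, Q=17μC, V=8.50V), C2(3μF, Q=11μC, V=3.67V), C3(3μF, Q=20μC, V=6.67V)
Op 1: CLOSE 2-1: Q_total=28.00, C_total=5.00, V=5.60; Q2=16.80, Q1=11.20; dissipated=14.017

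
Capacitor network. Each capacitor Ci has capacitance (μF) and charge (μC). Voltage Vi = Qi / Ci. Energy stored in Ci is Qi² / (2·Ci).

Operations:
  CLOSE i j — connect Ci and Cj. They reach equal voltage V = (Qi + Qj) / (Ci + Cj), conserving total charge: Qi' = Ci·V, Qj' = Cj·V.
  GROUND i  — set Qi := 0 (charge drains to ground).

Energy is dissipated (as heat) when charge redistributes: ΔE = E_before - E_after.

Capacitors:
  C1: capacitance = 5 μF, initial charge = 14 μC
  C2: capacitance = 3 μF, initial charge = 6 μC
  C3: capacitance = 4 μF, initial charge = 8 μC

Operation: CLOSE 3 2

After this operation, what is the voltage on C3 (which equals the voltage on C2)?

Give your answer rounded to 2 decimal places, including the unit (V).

Answer: 2.00 V

Derivation:
Initial: C1(5μF, Q=14μC, V=2.80V), C2(3μF, Q=6μC, V=2.00V), C3(4μF, Q=8μC, V=2.00V)
Op 1: CLOSE 3-2: Q_total=14.00, C_total=7.00, V=2.00; Q3=8.00, Q2=6.00; dissipated=0.000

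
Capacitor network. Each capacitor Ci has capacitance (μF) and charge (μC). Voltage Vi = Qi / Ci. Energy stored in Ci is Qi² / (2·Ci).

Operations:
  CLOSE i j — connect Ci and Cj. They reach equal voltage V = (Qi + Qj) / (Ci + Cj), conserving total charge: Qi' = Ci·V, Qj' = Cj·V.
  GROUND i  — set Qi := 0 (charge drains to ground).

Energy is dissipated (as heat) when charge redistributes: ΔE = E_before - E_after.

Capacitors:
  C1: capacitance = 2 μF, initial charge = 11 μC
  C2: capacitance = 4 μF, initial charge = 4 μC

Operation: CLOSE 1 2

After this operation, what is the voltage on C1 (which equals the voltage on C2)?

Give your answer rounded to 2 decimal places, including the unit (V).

Answer: 2.50 V

Derivation:
Initial: C1(2μF, Q=11μC, V=5.50V), C2(4μF, Q=4μC, V=1.00V)
Op 1: CLOSE 1-2: Q_total=15.00, C_total=6.00, V=2.50; Q1=5.00, Q2=10.00; dissipated=13.500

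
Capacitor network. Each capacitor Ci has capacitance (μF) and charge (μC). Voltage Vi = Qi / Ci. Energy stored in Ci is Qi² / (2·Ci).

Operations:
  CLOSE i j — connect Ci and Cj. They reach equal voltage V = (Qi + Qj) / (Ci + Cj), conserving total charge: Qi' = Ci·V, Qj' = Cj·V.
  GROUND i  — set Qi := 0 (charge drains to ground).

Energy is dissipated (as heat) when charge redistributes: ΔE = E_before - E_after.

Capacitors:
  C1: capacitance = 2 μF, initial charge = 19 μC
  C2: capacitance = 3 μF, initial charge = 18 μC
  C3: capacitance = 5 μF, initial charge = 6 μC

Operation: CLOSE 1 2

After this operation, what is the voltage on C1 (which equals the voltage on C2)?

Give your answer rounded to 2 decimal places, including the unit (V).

Answer: 7.40 V

Derivation:
Initial: C1(2μF, Q=19μC, V=9.50V), C2(3μF, Q=18μC, V=6.00V), C3(5μF, Q=6μC, V=1.20V)
Op 1: CLOSE 1-2: Q_total=37.00, C_total=5.00, V=7.40; Q1=14.80, Q2=22.20; dissipated=7.350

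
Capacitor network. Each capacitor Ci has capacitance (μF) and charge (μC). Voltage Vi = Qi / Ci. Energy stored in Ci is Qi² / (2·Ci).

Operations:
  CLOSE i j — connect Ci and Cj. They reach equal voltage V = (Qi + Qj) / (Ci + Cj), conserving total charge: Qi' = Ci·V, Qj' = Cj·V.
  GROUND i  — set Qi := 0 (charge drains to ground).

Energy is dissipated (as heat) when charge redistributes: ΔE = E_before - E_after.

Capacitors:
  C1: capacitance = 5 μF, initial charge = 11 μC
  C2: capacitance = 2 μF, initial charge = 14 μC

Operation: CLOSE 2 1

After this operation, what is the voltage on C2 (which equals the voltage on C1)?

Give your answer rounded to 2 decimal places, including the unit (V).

Answer: 3.57 V

Derivation:
Initial: C1(5μF, Q=11μC, V=2.20V), C2(2μF, Q=14μC, V=7.00V)
Op 1: CLOSE 2-1: Q_total=25.00, C_total=7.00, V=3.57; Q2=7.14, Q1=17.86; dissipated=16.457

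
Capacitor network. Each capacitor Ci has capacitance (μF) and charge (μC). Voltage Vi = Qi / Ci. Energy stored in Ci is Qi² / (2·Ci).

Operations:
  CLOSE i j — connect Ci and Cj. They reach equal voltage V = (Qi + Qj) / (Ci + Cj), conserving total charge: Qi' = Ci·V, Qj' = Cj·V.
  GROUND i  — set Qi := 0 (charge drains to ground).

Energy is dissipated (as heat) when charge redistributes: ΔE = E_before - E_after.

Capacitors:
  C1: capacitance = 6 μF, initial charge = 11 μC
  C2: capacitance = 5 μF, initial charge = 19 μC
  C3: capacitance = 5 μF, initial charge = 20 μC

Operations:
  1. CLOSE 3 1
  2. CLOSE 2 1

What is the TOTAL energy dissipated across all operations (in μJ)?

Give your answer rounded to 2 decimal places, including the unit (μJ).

Initial: C1(6μF, Q=11μC, V=1.83V), C2(5μF, Q=19μC, V=3.80V), C3(5μF, Q=20μC, V=4.00V)
Op 1: CLOSE 3-1: Q_total=31.00, C_total=11.00, V=2.82; Q3=14.09, Q1=16.91; dissipated=6.402
Op 2: CLOSE 2-1: Q_total=35.91, C_total=11.00, V=3.26; Q2=16.32, Q1=19.59; dissipated=1.315
Total dissipated: 7.716 μJ

Answer: 7.72 μJ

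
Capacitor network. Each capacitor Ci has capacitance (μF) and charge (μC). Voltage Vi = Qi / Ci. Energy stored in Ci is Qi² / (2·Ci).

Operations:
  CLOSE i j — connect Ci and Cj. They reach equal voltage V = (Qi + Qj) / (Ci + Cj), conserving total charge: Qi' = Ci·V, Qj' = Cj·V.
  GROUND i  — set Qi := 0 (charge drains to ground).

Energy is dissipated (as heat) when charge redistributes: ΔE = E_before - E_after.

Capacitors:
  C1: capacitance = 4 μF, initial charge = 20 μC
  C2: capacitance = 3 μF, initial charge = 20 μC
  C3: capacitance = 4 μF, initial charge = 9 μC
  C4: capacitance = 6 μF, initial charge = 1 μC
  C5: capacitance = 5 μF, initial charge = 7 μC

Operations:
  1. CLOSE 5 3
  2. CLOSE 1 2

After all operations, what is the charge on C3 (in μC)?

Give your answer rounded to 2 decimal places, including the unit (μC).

Answer: 7.11 μC

Derivation:
Initial: C1(4μF, Q=20μC, V=5.00V), C2(3μF, Q=20μC, V=6.67V), C3(4μF, Q=9μC, V=2.25V), C4(6μF, Q=1μC, V=0.17V), C5(5μF, Q=7μC, V=1.40V)
Op 1: CLOSE 5-3: Q_total=16.00, C_total=9.00, V=1.78; Q5=8.89, Q3=7.11; dissipated=0.803
Op 2: CLOSE 1-2: Q_total=40.00, C_total=7.00, V=5.71; Q1=22.86, Q2=17.14; dissipated=2.381
Final charges: Q1=22.86, Q2=17.14, Q3=7.11, Q4=1.00, Q5=8.89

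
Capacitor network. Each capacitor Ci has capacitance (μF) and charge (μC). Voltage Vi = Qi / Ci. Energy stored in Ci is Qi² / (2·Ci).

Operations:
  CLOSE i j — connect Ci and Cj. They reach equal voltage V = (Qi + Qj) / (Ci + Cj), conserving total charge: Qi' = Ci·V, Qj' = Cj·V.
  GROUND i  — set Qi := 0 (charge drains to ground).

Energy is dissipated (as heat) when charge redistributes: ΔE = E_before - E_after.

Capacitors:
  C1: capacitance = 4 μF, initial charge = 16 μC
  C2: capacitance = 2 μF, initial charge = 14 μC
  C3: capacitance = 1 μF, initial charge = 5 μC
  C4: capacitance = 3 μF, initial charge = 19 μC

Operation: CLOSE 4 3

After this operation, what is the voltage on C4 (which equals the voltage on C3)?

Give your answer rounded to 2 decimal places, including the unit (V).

Answer: 6.00 V

Derivation:
Initial: C1(4μF, Q=16μC, V=4.00V), C2(2μF, Q=14μC, V=7.00V), C3(1μF, Q=5μC, V=5.00V), C4(3μF, Q=19μC, V=6.33V)
Op 1: CLOSE 4-3: Q_total=24.00, C_total=4.00, V=6.00; Q4=18.00, Q3=6.00; dissipated=0.667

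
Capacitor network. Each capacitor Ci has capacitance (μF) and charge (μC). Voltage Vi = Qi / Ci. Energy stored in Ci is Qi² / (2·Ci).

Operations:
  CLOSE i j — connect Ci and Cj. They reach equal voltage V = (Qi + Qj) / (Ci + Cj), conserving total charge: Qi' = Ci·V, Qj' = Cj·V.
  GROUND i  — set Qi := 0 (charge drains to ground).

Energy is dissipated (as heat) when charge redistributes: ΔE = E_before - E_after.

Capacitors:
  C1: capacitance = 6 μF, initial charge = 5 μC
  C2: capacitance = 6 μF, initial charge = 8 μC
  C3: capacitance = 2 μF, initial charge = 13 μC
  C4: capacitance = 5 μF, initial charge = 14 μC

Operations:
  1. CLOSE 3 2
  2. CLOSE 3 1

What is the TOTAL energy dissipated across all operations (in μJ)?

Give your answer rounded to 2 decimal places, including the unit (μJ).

Initial: C1(6μF, Q=5μC, V=0.83V), C2(6μF, Q=8μC, V=1.33V), C3(2μF, Q=13μC, V=6.50V), C4(5μF, Q=14μC, V=2.80V)
Op 1: CLOSE 3-2: Q_total=21.00, C_total=8.00, V=2.62; Q3=5.25, Q2=15.75; dissipated=20.021
Op 2: CLOSE 3-1: Q_total=10.25, C_total=8.00, V=1.28; Q3=2.56, Q1=7.69; dissipated=2.408
Total dissipated: 22.428 μJ

Answer: 22.43 μJ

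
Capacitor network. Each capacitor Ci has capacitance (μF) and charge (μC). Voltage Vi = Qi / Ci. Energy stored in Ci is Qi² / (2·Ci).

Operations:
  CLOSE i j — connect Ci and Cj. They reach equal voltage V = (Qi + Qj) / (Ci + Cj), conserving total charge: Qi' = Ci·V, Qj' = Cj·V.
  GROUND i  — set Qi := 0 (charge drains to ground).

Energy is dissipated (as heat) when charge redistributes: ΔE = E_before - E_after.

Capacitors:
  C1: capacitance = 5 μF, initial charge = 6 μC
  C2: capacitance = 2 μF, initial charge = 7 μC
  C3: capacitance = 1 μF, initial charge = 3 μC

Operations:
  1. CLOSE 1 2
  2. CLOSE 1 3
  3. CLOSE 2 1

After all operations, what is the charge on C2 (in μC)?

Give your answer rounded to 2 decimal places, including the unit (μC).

Answer: 3.99 μC

Derivation:
Initial: C1(5μF, Q=6μC, V=1.20V), C2(2μF, Q=7μC, V=3.50V), C3(1μF, Q=3μC, V=3.00V)
Op 1: CLOSE 1-2: Q_total=13.00, C_total=7.00, V=1.86; Q1=9.29, Q2=3.71; dissipated=3.779
Op 2: CLOSE 1-3: Q_total=12.29, C_total=6.00, V=2.05; Q1=10.24, Q3=2.05; dissipated=0.544
Op 3: CLOSE 2-1: Q_total=13.95, C_total=7.00, V=1.99; Q2=3.99, Q1=9.97; dissipated=0.026
Final charges: Q1=9.97, Q2=3.99, Q3=2.05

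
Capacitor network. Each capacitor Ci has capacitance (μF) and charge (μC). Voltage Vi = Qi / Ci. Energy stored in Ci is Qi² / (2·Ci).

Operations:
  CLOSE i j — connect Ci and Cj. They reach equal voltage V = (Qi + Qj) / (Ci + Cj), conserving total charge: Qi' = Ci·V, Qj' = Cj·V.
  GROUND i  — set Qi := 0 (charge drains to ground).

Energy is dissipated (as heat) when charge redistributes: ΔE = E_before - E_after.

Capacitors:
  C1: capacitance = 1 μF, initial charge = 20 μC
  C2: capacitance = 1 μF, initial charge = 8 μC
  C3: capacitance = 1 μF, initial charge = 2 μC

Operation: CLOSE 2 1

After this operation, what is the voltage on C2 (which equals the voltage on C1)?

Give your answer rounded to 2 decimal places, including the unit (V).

Answer: 14.00 V

Derivation:
Initial: C1(1μF, Q=20μC, V=20.00V), C2(1μF, Q=8μC, V=8.00V), C3(1μF, Q=2μC, V=2.00V)
Op 1: CLOSE 2-1: Q_total=28.00, C_total=2.00, V=14.00; Q2=14.00, Q1=14.00; dissipated=36.000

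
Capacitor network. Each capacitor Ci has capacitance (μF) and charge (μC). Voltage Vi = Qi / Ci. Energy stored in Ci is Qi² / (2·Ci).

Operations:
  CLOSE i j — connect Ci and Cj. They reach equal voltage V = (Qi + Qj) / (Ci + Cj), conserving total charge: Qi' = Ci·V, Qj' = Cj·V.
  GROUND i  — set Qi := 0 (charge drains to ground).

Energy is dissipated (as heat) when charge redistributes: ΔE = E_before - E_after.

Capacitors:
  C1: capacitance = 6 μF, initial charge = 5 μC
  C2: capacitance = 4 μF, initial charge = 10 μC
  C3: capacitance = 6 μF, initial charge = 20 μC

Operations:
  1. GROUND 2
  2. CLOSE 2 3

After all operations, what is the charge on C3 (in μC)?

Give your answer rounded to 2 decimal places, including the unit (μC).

Answer: 12.00 μC

Derivation:
Initial: C1(6μF, Q=5μC, V=0.83V), C2(4μF, Q=10μC, V=2.50V), C3(6μF, Q=20μC, V=3.33V)
Op 1: GROUND 2: Q2=0; energy lost=12.500
Op 2: CLOSE 2-3: Q_total=20.00, C_total=10.00, V=2.00; Q2=8.00, Q3=12.00; dissipated=13.333
Final charges: Q1=5.00, Q2=8.00, Q3=12.00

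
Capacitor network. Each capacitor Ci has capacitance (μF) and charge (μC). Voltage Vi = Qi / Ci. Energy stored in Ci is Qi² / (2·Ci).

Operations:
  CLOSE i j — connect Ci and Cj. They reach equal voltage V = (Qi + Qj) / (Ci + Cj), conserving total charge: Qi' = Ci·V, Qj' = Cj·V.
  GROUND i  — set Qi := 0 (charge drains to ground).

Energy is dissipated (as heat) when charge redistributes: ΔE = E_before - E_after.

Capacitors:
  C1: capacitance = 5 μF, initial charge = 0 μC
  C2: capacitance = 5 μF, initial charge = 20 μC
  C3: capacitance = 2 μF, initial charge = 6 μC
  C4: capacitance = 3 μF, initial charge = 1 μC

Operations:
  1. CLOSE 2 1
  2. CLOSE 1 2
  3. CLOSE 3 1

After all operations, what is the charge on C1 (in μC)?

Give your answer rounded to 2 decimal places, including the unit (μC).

Answer: 11.43 μC

Derivation:
Initial: C1(5μF, Q=0μC, V=0.00V), C2(5μF, Q=20μC, V=4.00V), C3(2μF, Q=6μC, V=3.00V), C4(3μF, Q=1μC, V=0.33V)
Op 1: CLOSE 2-1: Q_total=20.00, C_total=10.00, V=2.00; Q2=10.00, Q1=10.00; dissipated=20.000
Op 2: CLOSE 1-2: Q_total=20.00, C_total=10.00, V=2.00; Q1=10.00, Q2=10.00; dissipated=0.000
Op 3: CLOSE 3-1: Q_total=16.00, C_total=7.00, V=2.29; Q3=4.57, Q1=11.43; dissipated=0.714
Final charges: Q1=11.43, Q2=10.00, Q3=4.57, Q4=1.00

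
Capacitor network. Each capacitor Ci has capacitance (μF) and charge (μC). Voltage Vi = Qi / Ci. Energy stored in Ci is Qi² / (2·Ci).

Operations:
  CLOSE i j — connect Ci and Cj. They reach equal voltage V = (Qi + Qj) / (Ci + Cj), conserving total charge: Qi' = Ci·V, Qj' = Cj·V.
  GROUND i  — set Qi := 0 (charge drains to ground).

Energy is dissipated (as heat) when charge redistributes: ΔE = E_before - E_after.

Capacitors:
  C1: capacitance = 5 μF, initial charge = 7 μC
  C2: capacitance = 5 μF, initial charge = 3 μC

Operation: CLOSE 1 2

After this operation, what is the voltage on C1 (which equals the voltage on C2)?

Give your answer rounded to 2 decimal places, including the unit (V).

Initial: C1(5μF, Q=7μC, V=1.40V), C2(5μF, Q=3μC, V=0.60V)
Op 1: CLOSE 1-2: Q_total=10.00, C_total=10.00, V=1.00; Q1=5.00, Q2=5.00; dissipated=0.800

Answer: 1.00 V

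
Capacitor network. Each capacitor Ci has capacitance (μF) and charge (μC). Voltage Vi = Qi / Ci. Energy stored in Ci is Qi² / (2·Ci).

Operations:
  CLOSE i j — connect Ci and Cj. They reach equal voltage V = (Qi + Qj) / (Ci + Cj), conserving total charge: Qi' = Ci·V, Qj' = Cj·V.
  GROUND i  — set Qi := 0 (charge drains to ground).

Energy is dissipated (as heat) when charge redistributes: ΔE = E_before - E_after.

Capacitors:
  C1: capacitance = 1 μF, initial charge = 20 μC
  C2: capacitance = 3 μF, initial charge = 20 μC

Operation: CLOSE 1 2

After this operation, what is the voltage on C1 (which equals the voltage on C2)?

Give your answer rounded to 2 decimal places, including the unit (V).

Answer: 10.00 V

Derivation:
Initial: C1(1μF, Q=20μC, V=20.00V), C2(3μF, Q=20μC, V=6.67V)
Op 1: CLOSE 1-2: Q_total=40.00, C_total=4.00, V=10.00; Q1=10.00, Q2=30.00; dissipated=66.667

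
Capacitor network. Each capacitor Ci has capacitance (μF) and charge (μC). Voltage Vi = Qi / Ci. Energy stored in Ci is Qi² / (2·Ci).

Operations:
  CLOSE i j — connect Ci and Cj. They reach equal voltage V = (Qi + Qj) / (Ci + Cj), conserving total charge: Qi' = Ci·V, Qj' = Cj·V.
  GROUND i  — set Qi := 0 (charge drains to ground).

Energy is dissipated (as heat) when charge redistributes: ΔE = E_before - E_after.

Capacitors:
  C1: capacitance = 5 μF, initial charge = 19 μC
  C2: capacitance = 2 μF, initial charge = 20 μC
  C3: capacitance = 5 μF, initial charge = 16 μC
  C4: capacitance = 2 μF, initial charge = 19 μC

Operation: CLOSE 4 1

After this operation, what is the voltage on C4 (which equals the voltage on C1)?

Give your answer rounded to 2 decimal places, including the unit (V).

Initial: C1(5μF, Q=19μC, V=3.80V), C2(2μF, Q=20μC, V=10.00V), C3(5μF, Q=16μC, V=3.20V), C4(2μF, Q=19μC, V=9.50V)
Op 1: CLOSE 4-1: Q_total=38.00, C_total=7.00, V=5.43; Q4=10.86, Q1=27.14; dissipated=23.207

Answer: 5.43 V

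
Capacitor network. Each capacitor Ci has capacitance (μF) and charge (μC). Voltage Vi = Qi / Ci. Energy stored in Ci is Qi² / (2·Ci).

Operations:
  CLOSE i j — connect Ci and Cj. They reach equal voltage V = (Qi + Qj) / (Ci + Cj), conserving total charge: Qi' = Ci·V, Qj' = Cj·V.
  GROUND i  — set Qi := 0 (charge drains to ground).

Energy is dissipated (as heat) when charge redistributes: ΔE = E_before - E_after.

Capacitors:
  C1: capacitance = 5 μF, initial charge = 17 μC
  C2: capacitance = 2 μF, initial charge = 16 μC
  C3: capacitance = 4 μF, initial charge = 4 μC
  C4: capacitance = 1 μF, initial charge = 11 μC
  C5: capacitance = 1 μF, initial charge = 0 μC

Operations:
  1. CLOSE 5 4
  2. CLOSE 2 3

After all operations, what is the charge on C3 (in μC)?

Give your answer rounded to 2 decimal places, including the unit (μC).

Answer: 13.33 μC

Derivation:
Initial: C1(5μF, Q=17μC, V=3.40V), C2(2μF, Q=16μC, V=8.00V), C3(4μF, Q=4μC, V=1.00V), C4(1μF, Q=11μC, V=11.00V), C5(1μF, Q=0μC, V=0.00V)
Op 1: CLOSE 5-4: Q_total=11.00, C_total=2.00, V=5.50; Q5=5.50, Q4=5.50; dissipated=30.250
Op 2: CLOSE 2-3: Q_total=20.00, C_total=6.00, V=3.33; Q2=6.67, Q3=13.33; dissipated=32.667
Final charges: Q1=17.00, Q2=6.67, Q3=13.33, Q4=5.50, Q5=5.50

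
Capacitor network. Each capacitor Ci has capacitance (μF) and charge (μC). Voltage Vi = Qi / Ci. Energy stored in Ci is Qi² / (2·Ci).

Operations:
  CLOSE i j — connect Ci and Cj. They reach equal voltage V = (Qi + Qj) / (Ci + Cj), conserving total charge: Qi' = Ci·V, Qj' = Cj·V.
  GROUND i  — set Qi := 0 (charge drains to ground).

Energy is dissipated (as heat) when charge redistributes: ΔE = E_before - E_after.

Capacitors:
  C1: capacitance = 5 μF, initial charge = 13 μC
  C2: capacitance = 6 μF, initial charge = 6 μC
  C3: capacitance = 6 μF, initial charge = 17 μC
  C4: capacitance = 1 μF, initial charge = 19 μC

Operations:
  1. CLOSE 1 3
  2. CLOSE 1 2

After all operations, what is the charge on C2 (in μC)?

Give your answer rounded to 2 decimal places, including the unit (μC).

Answer: 10.71 μC

Derivation:
Initial: C1(5μF, Q=13μC, V=2.60V), C2(6μF, Q=6μC, V=1.00V), C3(6μF, Q=17μC, V=2.83V), C4(1μF, Q=19μC, V=19.00V)
Op 1: CLOSE 1-3: Q_total=30.00, C_total=11.00, V=2.73; Q1=13.64, Q3=16.36; dissipated=0.074
Op 2: CLOSE 1-2: Q_total=19.64, C_total=11.00, V=1.79; Q1=8.93, Q2=10.71; dissipated=4.068
Final charges: Q1=8.93, Q2=10.71, Q3=16.36, Q4=19.00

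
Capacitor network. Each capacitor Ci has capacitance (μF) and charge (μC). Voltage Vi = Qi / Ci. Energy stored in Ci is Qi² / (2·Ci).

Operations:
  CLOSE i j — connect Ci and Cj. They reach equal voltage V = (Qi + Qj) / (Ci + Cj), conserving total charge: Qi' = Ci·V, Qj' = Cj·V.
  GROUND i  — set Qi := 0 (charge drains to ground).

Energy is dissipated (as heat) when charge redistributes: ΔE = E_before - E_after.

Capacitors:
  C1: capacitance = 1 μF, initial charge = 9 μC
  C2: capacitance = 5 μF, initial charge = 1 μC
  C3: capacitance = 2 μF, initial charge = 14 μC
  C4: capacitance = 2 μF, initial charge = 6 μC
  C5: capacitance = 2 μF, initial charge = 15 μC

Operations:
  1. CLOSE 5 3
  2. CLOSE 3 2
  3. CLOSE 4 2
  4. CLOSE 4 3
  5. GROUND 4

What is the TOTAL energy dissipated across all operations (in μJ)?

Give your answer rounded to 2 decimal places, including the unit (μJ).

Initial: C1(1μF, Q=9μC, V=9.00V), C2(5μF, Q=1μC, V=0.20V), C3(2μF, Q=14μC, V=7.00V), C4(2μF, Q=6μC, V=3.00V), C5(2μF, Q=15μC, V=7.50V)
Op 1: CLOSE 5-3: Q_total=29.00, C_total=4.00, V=7.25; Q5=14.50, Q3=14.50; dissipated=0.125
Op 2: CLOSE 3-2: Q_total=15.50, C_total=7.00, V=2.21; Q3=4.43, Q2=11.07; dissipated=35.502
Op 3: CLOSE 4-2: Q_total=17.07, C_total=7.00, V=2.44; Q4=4.88, Q2=12.19; dissipated=0.441
Op 4: CLOSE 4-3: Q_total=9.31, C_total=4.00, V=2.33; Q4=4.65, Q3=4.65; dissipated=0.025
Op 5: GROUND 4: Q4=0; energy lost=5.413
Total dissipated: 41.506 μJ

Answer: 41.51 μJ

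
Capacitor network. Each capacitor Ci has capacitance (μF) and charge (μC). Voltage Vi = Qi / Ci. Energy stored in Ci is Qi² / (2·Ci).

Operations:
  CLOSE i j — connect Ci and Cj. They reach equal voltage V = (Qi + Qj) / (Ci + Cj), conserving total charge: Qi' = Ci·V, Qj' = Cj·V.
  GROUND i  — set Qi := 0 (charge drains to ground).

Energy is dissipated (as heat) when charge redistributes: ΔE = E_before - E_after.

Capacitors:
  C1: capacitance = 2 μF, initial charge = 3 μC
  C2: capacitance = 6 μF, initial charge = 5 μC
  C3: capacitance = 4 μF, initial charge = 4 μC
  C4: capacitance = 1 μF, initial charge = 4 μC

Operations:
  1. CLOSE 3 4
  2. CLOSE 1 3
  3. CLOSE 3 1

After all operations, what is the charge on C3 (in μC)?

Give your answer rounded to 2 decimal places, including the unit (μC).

Initial: C1(2μF, Q=3μC, V=1.50V), C2(6μF, Q=5μC, V=0.83V), C3(4μF, Q=4μC, V=1.00V), C4(1μF, Q=4μC, V=4.00V)
Op 1: CLOSE 3-4: Q_total=8.00, C_total=5.00, V=1.60; Q3=6.40, Q4=1.60; dissipated=3.600
Op 2: CLOSE 1-3: Q_total=9.40, C_total=6.00, V=1.57; Q1=3.13, Q3=6.27; dissipated=0.007
Op 3: CLOSE 3-1: Q_total=9.40, C_total=6.00, V=1.57; Q3=6.27, Q1=3.13; dissipated=0.000
Final charges: Q1=3.13, Q2=5.00, Q3=6.27, Q4=1.60

Answer: 6.27 μC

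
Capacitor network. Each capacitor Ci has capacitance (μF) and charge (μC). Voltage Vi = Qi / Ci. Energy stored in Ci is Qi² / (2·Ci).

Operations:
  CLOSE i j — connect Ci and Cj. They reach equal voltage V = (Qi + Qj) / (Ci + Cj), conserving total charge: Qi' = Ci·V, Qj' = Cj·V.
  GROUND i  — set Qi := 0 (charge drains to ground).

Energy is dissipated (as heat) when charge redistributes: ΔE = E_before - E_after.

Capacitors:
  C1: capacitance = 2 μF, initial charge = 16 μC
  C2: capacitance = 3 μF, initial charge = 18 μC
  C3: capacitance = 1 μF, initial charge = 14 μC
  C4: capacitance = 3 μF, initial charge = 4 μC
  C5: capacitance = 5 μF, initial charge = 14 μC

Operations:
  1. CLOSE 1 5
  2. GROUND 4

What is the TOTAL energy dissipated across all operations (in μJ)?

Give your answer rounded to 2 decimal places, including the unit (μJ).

Answer: 21.98 μJ

Derivation:
Initial: C1(2μF, Q=16μC, V=8.00V), C2(3μF, Q=18μC, V=6.00V), C3(1μF, Q=14μC, V=14.00V), C4(3μF, Q=4μC, V=1.33V), C5(5μF, Q=14μC, V=2.80V)
Op 1: CLOSE 1-5: Q_total=30.00, C_total=7.00, V=4.29; Q1=8.57, Q5=21.43; dissipated=19.314
Op 2: GROUND 4: Q4=0; energy lost=2.667
Total dissipated: 21.981 μJ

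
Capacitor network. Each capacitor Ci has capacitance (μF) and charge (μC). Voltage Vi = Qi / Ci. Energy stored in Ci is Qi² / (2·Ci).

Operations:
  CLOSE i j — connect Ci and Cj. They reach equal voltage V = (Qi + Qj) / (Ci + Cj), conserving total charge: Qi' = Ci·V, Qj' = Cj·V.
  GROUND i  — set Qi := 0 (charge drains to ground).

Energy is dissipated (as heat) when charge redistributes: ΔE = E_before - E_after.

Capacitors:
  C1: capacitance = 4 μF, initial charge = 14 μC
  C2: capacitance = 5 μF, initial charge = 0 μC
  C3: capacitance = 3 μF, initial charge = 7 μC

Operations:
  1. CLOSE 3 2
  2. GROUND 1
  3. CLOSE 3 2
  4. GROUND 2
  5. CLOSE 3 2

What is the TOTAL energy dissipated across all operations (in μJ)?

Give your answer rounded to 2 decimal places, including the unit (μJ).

Answer: 32.24 μJ

Derivation:
Initial: C1(4μF, Q=14μC, V=3.50V), C2(5μF, Q=0μC, V=0.00V), C3(3μF, Q=7μC, V=2.33V)
Op 1: CLOSE 3-2: Q_total=7.00, C_total=8.00, V=0.88; Q3=2.62, Q2=4.38; dissipated=5.104
Op 2: GROUND 1: Q1=0; energy lost=24.500
Op 3: CLOSE 3-2: Q_total=7.00, C_total=8.00, V=0.88; Q3=2.62, Q2=4.38; dissipated=0.000
Op 4: GROUND 2: Q2=0; energy lost=1.914
Op 5: CLOSE 3-2: Q_total=2.62, C_total=8.00, V=0.33; Q3=0.98, Q2=1.64; dissipated=0.718
Total dissipated: 32.236 μJ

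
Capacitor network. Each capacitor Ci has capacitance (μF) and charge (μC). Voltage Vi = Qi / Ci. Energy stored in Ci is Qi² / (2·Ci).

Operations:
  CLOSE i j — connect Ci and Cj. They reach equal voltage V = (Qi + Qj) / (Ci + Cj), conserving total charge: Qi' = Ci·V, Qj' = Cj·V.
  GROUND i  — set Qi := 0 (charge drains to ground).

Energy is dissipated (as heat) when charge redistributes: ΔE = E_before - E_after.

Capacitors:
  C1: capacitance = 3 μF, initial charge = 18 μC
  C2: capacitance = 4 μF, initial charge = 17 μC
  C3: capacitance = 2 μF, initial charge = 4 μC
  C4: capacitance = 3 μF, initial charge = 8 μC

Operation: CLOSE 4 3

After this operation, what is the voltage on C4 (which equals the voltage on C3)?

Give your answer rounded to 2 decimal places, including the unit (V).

Answer: 2.40 V

Derivation:
Initial: C1(3μF, Q=18μC, V=6.00V), C2(4μF, Q=17μC, V=4.25V), C3(2μF, Q=4μC, V=2.00V), C4(3μF, Q=8μC, V=2.67V)
Op 1: CLOSE 4-3: Q_total=12.00, C_total=5.00, V=2.40; Q4=7.20, Q3=4.80; dissipated=0.267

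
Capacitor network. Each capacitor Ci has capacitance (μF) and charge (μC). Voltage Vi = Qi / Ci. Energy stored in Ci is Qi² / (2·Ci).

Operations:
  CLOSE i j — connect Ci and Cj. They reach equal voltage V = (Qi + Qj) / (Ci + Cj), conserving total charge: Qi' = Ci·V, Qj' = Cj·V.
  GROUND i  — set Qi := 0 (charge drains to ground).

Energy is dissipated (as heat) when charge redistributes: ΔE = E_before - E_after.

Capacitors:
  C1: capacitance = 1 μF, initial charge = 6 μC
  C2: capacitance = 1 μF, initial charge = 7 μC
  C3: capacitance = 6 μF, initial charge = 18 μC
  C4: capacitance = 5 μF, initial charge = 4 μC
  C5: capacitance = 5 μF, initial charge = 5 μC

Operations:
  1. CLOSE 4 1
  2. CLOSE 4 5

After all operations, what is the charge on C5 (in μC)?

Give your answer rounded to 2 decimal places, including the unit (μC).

Answer: 6.67 μC

Derivation:
Initial: C1(1μF, Q=6μC, V=6.00V), C2(1μF, Q=7μC, V=7.00V), C3(6μF, Q=18μC, V=3.00V), C4(5μF, Q=4μC, V=0.80V), C5(5μF, Q=5μC, V=1.00V)
Op 1: CLOSE 4-1: Q_total=10.00, C_total=6.00, V=1.67; Q4=8.33, Q1=1.67; dissipated=11.267
Op 2: CLOSE 4-5: Q_total=13.33, C_total=10.00, V=1.33; Q4=6.67, Q5=6.67; dissipated=0.556
Final charges: Q1=1.67, Q2=7.00, Q3=18.00, Q4=6.67, Q5=6.67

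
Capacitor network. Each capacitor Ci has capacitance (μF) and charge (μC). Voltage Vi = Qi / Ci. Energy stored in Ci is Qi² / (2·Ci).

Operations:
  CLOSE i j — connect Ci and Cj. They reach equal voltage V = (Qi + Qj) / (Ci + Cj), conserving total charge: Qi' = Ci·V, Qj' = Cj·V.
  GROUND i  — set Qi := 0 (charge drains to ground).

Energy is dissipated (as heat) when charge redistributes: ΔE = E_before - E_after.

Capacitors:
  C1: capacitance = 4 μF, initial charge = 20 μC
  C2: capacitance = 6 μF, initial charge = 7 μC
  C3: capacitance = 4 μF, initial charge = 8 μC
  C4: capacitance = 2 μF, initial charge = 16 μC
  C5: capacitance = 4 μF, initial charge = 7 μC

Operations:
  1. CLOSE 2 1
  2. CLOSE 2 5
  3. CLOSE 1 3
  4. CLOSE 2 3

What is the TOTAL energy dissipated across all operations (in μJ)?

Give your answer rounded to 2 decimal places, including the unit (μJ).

Answer: 19.21 μJ

Derivation:
Initial: C1(4μF, Q=20μC, V=5.00V), C2(6μF, Q=7μC, V=1.17V), C3(4μF, Q=8μC, V=2.00V), C4(2μF, Q=16μC, V=8.00V), C5(4μF, Q=7μC, V=1.75V)
Op 1: CLOSE 2-1: Q_total=27.00, C_total=10.00, V=2.70; Q2=16.20, Q1=10.80; dissipated=17.633
Op 2: CLOSE 2-5: Q_total=23.20, C_total=10.00, V=2.32; Q2=13.92, Q5=9.28; dissipated=1.083
Op 3: CLOSE 1-3: Q_total=18.80, C_total=8.00, V=2.35; Q1=9.40, Q3=9.40; dissipated=0.490
Op 4: CLOSE 2-3: Q_total=23.32, C_total=10.00, V=2.33; Q2=13.99, Q3=9.33; dissipated=0.001
Total dissipated: 19.207 μJ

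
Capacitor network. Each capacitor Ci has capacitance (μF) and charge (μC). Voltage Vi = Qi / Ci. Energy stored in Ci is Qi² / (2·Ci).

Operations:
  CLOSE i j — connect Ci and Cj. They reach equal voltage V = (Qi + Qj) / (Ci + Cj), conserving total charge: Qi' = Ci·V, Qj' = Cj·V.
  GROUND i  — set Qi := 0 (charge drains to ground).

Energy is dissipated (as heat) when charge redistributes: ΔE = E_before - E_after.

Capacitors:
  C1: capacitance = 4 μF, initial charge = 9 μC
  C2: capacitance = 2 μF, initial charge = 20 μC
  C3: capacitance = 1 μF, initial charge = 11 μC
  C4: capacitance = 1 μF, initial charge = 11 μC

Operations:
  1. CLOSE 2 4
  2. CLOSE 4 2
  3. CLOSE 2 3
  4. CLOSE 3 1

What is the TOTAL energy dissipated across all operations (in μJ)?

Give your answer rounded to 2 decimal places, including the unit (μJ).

Answer: 28.07 μJ

Derivation:
Initial: C1(4μF, Q=9μC, V=2.25V), C2(2μF, Q=20μC, V=10.00V), C3(1μF, Q=11μC, V=11.00V), C4(1μF, Q=11μC, V=11.00V)
Op 1: CLOSE 2-4: Q_total=31.00, C_total=3.00, V=10.33; Q2=20.67, Q4=10.33; dissipated=0.333
Op 2: CLOSE 4-2: Q_total=31.00, C_total=3.00, V=10.33; Q4=10.33, Q2=20.67; dissipated=0.000
Op 3: CLOSE 2-3: Q_total=31.67, C_total=3.00, V=10.56; Q2=21.11, Q3=10.56; dissipated=0.148
Op 4: CLOSE 3-1: Q_total=19.56, C_total=5.00, V=3.91; Q3=3.91, Q1=15.64; dissipated=27.593
Total dissipated: 28.074 μJ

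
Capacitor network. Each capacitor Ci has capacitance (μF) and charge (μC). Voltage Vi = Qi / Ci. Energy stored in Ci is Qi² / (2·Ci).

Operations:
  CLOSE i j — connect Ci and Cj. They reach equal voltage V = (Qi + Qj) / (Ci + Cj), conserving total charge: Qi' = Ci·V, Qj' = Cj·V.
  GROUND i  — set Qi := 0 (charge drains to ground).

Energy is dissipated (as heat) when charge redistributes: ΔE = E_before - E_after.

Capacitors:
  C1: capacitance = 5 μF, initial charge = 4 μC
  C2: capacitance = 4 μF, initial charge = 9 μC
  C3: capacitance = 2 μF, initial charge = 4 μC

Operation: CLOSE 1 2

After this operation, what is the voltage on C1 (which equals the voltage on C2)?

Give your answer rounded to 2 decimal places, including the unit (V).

Initial: C1(5μF, Q=4μC, V=0.80V), C2(4μF, Q=9μC, V=2.25V), C3(2μF, Q=4μC, V=2.00V)
Op 1: CLOSE 1-2: Q_total=13.00, C_total=9.00, V=1.44; Q1=7.22, Q2=5.78; dissipated=2.336

Answer: 1.44 V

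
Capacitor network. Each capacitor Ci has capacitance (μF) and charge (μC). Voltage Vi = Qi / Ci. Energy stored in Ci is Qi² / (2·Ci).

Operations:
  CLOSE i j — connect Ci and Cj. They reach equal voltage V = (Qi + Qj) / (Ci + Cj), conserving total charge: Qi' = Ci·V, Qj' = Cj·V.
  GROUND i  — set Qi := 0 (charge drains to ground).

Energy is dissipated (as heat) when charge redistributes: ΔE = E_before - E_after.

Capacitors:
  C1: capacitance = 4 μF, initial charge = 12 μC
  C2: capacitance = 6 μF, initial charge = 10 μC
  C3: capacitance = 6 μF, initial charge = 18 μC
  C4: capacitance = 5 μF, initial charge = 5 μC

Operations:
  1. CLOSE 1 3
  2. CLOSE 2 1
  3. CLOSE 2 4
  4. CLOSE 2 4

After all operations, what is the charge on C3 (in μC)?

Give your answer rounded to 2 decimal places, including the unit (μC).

Initial: C1(4μF, Q=12μC, V=3.00V), C2(6μF, Q=10μC, V=1.67V), C3(6μF, Q=18μC, V=3.00V), C4(5μF, Q=5μC, V=1.00V)
Op 1: CLOSE 1-3: Q_total=30.00, C_total=10.00, V=3.00; Q1=12.00, Q3=18.00; dissipated=0.000
Op 2: CLOSE 2-1: Q_total=22.00, C_total=10.00, V=2.20; Q2=13.20, Q1=8.80; dissipated=2.133
Op 3: CLOSE 2-4: Q_total=18.20, C_total=11.00, V=1.65; Q2=9.93, Q4=8.27; dissipated=1.964
Op 4: CLOSE 2-4: Q_total=18.20, C_total=11.00, V=1.65; Q2=9.93, Q4=8.27; dissipated=0.000
Final charges: Q1=8.80, Q2=9.93, Q3=18.00, Q4=8.27

Answer: 18.00 μC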